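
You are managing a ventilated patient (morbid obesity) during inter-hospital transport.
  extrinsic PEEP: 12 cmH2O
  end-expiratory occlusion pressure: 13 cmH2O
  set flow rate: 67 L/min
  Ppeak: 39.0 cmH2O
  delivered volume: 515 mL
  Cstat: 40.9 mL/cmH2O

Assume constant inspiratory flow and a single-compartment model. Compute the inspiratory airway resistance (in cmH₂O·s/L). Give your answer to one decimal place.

12.0

Flow: 67 L/min ÷ 60 = 1.1167 L/s.
Total PEEP = 13 cmH2O (set 12 + intrinsic 1); this is the baseline alveolar pressure.
Equation of motion (constant flow): PIP = Vt/C + R·V̇ + PEEP.
R·V̇ = PIP − Vt/C − PEEP = 39.0 − 515/40.9 − 13 = 39.0 − 12.592 − 13 = 13.408 cmH2O.
R = 13.408 / 1.1167 = 12.007 cmH2O·s/L.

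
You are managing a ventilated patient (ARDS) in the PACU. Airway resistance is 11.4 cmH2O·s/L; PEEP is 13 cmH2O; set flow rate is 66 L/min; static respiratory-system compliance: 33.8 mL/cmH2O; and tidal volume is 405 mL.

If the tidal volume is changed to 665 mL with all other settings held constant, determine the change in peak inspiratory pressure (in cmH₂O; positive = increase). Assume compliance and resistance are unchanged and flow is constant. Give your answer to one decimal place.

7.7

PIP = Vt/C + R·V̇ + PEEP (constant-flow equation of motion).
Only the elastic term changes: ΔPIP = ΔVt / C = (665 − 405) / 33.8 = 7.692 cmH2O.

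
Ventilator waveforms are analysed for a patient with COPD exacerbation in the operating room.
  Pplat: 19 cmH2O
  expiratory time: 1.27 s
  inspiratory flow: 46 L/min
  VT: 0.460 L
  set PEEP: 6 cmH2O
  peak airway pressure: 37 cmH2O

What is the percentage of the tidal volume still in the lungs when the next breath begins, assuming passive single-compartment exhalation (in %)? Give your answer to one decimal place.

21.7

Flow: 46 L/min ÷ 60 = 0.7667 L/s.
R = (PIP − Pplat)/V̇ = (37 − 19) / 0.7667 = 18.0/0.7667 = 23.477 cmH2O·s/L.
C = Vt/(Pplat − PEEP) = 460.0 / (19 − 6) = 460.0/13.0 = 35.385 mL/cmH2O.
τ = R × C = 23.477 × 0.03539 L/cmH2O = 0.8309 s.
Fraction remaining at end-expiration = e^(−Te/τ) = e^(−1.27/0.8309) = 0.2169 → 21.69%.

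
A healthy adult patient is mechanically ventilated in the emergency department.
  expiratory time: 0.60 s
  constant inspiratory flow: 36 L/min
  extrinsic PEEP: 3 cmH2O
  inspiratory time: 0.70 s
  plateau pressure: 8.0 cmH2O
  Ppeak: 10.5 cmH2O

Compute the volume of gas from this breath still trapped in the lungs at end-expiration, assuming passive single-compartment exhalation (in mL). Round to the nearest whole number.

76

Flow: 36 L/min ÷ 60 = 0.6 L/s.
Vt = flow × Ti = 0.6 L/s × 0.70 s × 1000 mL/L = 420.0 mL.
R = (PIP − Pplat)/V̇ = (10.5 − 8.0) / 0.6 = 2.5/0.6 = 4.167 cmH2O·s/L.
C = Vt/(Pplat − PEEP) = 420.0 / (8.0 − 3) = 420.0/5.0 = 84.0 mL/cmH2O.
τ = R × C = 4.167 × 0.084 L/cmH2O = 0.35 s.
Fraction remaining = e^(−Te/τ) = e^(−0.60/0.35) = 0.1801.
Trapped volume = 420.0 × 0.1801 = 75.642 mL.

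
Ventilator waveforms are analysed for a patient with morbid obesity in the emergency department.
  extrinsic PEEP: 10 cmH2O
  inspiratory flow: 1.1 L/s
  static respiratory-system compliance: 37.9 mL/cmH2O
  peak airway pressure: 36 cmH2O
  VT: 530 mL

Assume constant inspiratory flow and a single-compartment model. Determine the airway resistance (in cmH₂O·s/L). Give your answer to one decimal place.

Equation of motion (constant flow): PIP = Vt/C + R·V̇ + PEEP.
R·V̇ = PIP − Vt/C − PEEP = 36 − 530/37.9 − 10 = 36 − 13.984 − 10 = 12.016 cmH2O.
R = 12.016 / 1.1 = 10.924 cmH2O·s/L.

10.9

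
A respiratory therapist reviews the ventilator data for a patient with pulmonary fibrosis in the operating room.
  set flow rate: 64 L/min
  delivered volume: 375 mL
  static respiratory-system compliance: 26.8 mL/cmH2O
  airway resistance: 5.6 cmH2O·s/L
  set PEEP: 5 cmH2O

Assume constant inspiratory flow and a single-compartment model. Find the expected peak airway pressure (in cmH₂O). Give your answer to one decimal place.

25.0

Flow: 64 L/min ÷ 60 = 1.0667 L/s.
Equation of motion (constant flow): PIP = Vt/C + R·V̇ + PEEP.
PIP = 375/26.8 + 5.6×1.0667 + 5 = 13.993 + 5.974 + 5 = 24.967 cmH2O.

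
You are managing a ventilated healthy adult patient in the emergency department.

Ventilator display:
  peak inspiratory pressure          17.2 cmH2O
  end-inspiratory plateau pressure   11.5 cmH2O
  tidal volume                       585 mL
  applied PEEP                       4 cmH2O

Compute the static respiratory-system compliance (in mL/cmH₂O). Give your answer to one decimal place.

78.0

Cstat = Vt / (Pplat − PEEP) = 585 / (11.5 − 4) = 585 / 7.5 = 78.0 mL/cmH2O.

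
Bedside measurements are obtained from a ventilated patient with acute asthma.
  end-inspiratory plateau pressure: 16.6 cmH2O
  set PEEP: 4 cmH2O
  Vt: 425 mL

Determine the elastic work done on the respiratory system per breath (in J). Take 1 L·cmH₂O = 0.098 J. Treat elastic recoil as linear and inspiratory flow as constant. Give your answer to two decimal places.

0.26

Elastic work ≈ ½ × (Pplat − PEEP) × Vt = 0.5 × (16.6 − 4) × 0.425 L = 0.5 × 12.6 × 0.425 = 2.678 L·cmH2O.
× 0.098 J/(L·cmH2O) → 0.2624 J.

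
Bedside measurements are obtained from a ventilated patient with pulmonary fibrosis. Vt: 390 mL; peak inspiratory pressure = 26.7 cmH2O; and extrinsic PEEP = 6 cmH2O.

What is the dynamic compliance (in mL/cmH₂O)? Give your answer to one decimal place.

Dynamic compliance = Vt / (PIP − PEEP) = 390 / (26.7 − 6) = 390 / 20.7 = 18.841 mL/cmH2O.

18.8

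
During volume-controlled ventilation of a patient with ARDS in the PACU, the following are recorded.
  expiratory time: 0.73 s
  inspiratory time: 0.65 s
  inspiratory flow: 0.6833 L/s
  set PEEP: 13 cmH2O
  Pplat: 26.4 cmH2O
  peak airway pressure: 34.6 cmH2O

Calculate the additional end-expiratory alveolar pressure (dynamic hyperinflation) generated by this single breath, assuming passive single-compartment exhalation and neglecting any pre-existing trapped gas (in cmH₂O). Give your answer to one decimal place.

2.1

Vt = flow × Ti = 0.6833 L/s × 0.65 s × 1000 mL/L = 444.15 mL.
R = (PIP − Pplat)/V̇ = (34.6 − 26.4) / 0.6833 = 8.2/0.6833 = 12.001 cmH2O·s/L.
C = Vt/(Pplat − PEEP) = 444.15 / (26.4 − 13) = 444.15/13.4 = 33.146 mL/cmH2O.
τ = R × C = 12.001 × 0.03315 L/cmH2O = 0.3978 s.
Fraction remaining = e^(−Te/τ) = e^(−0.73/0.3978) = 0.1596; trapped volume = 444.15 × 0.1596 = 70.886 mL.
Additional alveolar pressure from trapping ≈ V_trapped / C = 70.886 / 33.146 = 2.139 cmH2O.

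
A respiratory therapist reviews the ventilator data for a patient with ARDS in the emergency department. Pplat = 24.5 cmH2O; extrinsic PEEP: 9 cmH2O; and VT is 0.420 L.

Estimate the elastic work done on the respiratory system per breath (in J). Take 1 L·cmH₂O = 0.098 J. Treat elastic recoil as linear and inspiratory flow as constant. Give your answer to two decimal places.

0.32

Elastic work ≈ ½ × (Pplat − PEEP) × Vt = 0.5 × (24.5 − 9) × 0.420 L = 0.5 × 15.5 × 0.420 = 3.255 L·cmH2O.
× 0.098 J/(L·cmH2O) → 0.319 J.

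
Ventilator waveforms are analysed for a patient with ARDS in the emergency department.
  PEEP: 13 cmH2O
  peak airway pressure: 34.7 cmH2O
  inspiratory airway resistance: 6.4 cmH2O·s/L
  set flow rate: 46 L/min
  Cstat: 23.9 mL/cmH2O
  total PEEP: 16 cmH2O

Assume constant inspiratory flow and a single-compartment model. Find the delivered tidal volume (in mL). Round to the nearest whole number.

Flow: 46 L/min ÷ 60 = 0.7667 L/s.
Total PEEP = 16 cmH2O (set 13 + intrinsic 3); this is the baseline alveolar pressure.
Equation of motion (constant flow): PIP = Vt/C + R·V̇ + PEEP.
Vt/C = PIP − R·V̇ − PEEP = 34.7 − 4.907 − 16 = 13.793 cmH2O.
Vt = C × 13.793 = 23.9 × 13.793 = 329.65 mL.

330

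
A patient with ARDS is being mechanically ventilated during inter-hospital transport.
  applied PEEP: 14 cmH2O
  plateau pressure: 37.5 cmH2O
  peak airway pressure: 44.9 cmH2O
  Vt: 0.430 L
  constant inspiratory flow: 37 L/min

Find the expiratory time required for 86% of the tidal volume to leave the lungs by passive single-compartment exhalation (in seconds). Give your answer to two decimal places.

0.43

Flow: 37 L/min ÷ 60 = 0.6167 L/s.
R = (PIP − Pplat)/V̇ = (44.9 − 37.5) / 0.6167 = 7.4/0.6167 = 11.999 cmH2O·s/L.
C = Vt/(Pplat − PEEP) = 430.0 / (37.5 − 14) = 430.0/23.5 = 18.298 mL/cmH2O.
τ = R × C = 11.999 × 0.0183 L/cmH2O = 0.2196 s.
t = −τ·ln(1 − 0.86) = −0.2196·ln(0.14) = 0.4318 s.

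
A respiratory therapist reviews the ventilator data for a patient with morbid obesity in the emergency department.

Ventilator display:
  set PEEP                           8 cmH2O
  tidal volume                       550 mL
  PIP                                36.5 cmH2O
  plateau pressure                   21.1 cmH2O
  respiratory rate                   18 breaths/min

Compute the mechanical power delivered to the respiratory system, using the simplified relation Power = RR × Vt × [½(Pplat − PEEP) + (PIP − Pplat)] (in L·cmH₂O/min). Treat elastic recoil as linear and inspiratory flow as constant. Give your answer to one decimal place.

Per-breath work = Vt × [½(Pplat−PEEP) + (PIP−Pplat)] = 0.550 × [0.5×13.1 + 15.4] = 0.550 × 21.95 = 12.073 L·cmH2O.
Power = 18 × 12.073 = 217.31 L·cmH2O/min.

217.3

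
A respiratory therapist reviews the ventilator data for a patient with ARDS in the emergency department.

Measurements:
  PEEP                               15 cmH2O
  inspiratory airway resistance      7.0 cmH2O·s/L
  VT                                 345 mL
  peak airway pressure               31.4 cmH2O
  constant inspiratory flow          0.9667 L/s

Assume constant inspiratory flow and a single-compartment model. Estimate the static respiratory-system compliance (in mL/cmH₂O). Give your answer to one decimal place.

Equation of motion (constant flow): PIP = Vt/C + R·V̇ + PEEP.
Vt/C = PIP − R·V̇ − PEEP = 31.4 − 7.0×0.9667 − 15 = 31.4 − 6.767 − 15 = 9.633 cmH2O.
C = Vt / 9.633 = 345 / 9.633 = 35.814 mL/cmH2O.

35.8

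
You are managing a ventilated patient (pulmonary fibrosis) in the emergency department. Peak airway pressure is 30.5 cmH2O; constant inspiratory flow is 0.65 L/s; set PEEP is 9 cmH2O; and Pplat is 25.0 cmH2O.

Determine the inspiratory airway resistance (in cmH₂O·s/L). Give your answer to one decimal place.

Raw = (PIP − Pplat) / flow = (30.5 − 25.0) / 0.65 = 5.5 / 0.65 = 8.462 cmH2O·s/L.

8.5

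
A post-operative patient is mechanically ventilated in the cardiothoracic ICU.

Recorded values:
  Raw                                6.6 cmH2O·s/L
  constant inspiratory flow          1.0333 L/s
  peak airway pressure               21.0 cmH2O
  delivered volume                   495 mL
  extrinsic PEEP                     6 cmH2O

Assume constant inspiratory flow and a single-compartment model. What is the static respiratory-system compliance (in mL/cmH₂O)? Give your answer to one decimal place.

60.5

Equation of motion (constant flow): PIP = Vt/C + R·V̇ + PEEP.
Vt/C = PIP − R·V̇ − PEEP = 21.0 − 6.6×1.0333 − 6 = 21.0 − 6.82 − 6 = 8.18 cmH2O.
C = Vt / 8.18 = 495 / 8.18 = 60.513 mL/cmH2O.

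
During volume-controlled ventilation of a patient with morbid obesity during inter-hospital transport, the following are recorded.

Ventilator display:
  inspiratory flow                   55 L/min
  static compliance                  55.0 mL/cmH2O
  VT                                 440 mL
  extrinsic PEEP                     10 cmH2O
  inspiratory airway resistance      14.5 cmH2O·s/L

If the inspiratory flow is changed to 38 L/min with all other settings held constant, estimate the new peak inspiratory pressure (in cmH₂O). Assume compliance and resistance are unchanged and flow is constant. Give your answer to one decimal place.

Flow: 55 L/min ÷ 60 = 0.9167 L/s.
New flow: 38 L/min ÷ 60 = 0.6333 L/s.
PIP = Vt/C + R·V̇ + PEEP (constant-flow equation of motion).
Only the resistive term changes: ΔPIP = R × ΔV̇ = 14.5 × (0.6333 − 0.9167) = 14.5 × -0.2834 = -4.109 cmH2O.
Original PIP = 440/55.0 + 14.5×0.9167 + 10 = 31.292 cmH2O; new PIP = 31.292 + (-4.109) = 27.183 cmH2O.

27.2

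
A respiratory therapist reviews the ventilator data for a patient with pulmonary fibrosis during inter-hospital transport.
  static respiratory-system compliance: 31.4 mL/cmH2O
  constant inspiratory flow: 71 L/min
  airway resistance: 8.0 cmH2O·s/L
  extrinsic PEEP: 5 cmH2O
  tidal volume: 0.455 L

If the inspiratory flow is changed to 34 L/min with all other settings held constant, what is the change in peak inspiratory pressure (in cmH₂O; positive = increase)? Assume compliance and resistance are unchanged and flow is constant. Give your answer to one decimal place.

Flow: 71 L/min ÷ 60 = 1.1833 L/s.
New flow: 34 L/min ÷ 60 = 0.5667 L/s.
PIP = Vt/C + R·V̇ + PEEP (constant-flow equation of motion).
Only the resistive term changes: ΔPIP = R × ΔV̇ = 8.0 × (0.5667 − 1.1833) = 8.0 × -0.6166 = -4.933 cmH2O.

-4.9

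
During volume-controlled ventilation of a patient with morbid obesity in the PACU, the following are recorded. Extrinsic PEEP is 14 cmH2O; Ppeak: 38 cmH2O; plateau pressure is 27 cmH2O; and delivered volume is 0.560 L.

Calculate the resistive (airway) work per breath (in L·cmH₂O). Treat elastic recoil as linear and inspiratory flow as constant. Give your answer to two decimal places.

6.16

With constant inspiratory flow the resistive pressure is constant at PIP − Pplat = 38 − 27 = 11.0 cmH2O, so resistive work = 11.0 × 0.560 = 6.16 L·cmH2O.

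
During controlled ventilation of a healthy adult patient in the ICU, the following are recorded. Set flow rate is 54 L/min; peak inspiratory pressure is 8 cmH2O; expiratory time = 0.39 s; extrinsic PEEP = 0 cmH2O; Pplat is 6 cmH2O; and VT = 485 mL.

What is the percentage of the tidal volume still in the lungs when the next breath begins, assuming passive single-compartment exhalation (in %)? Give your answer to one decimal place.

Flow: 54 L/min ÷ 60 = 0.9 L/s.
R = (PIP − Pplat)/V̇ = (8 − 6) / 0.9 = 2.0/0.9 = 2.222 cmH2O·s/L.
C = Vt/(Pplat − PEEP) = 485.0 / (6 − 0) = 485.0/6.0 = 80.833 mL/cmH2O.
τ = R × C = 2.222 × 0.08083 L/cmH2O = 0.1796 s.
Fraction remaining at end-expiration = e^(−Te/τ) = e^(−0.39/0.1796) = 0.114 → 11.4%.

11.4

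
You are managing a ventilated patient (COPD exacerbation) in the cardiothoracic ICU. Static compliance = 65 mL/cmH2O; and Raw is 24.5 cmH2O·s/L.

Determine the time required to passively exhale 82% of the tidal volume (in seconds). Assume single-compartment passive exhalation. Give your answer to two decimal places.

τ = R × C = 24.5 × 65 mL/cmH2O = 24.5 × 0.065 L/cmH2O = 1.593 s.
Exhaled fraction f = 1 − e^(−t/τ) → t = −τ·ln(1 − f) = −1.593·ln(0.18) = 2.732 s.

2.73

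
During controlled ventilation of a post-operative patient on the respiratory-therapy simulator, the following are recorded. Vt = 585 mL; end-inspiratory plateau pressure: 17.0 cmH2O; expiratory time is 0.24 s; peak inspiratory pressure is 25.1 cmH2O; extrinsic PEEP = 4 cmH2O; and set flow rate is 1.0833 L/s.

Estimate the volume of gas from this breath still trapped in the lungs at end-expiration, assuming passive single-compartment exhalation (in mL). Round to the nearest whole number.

R = (PIP − Pplat)/V̇ = (25.1 − 17.0) / 1.0833 = 8.1/1.0833 = 7.477 cmH2O·s/L.
C = Vt/(Pplat − PEEP) = 585.0 / (17.0 − 4) = 585.0/13.0 = 45.0 mL/cmH2O.
τ = R × C = 7.477 × 0.045 L/cmH2O = 0.3365 s.
Fraction remaining = e^(−Te/τ) = e^(−0.24/0.3365) = 0.4901.
Trapped volume = 585.0 × 0.4901 = 286.71 mL.

287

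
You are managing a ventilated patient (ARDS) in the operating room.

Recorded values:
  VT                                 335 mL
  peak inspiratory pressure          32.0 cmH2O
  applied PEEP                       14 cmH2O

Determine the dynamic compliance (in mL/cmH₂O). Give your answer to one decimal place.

Dynamic compliance = Vt / (PIP − PEEP) = 335 / (32.0 − 14) = 335 / 18.0 = 18.611 mL/cmH2O.

18.6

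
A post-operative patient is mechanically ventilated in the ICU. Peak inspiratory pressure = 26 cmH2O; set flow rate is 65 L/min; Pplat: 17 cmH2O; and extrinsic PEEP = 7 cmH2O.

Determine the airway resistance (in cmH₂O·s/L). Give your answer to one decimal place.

8.3

Flow: 65 L/min ÷ 60 = 1.0833 L/s.
Raw = (PIP − Pplat) / flow = (26 − 17) / 1.0833 = 9.0 / 1.0833 = 8.308 cmH2O·s/L.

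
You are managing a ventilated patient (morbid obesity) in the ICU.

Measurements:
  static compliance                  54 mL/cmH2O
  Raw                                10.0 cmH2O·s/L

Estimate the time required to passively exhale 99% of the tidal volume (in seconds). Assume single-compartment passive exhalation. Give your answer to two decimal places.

2.49

τ = R × C = 10.0 × 54 mL/cmH2O = 10.0 × 0.054 L/cmH2O = 0.54 s.
Exhaled fraction f = 1 − e^(−t/τ) → t = −τ·ln(1 − f) = −0.54·ln(0.01) = 2.487 s.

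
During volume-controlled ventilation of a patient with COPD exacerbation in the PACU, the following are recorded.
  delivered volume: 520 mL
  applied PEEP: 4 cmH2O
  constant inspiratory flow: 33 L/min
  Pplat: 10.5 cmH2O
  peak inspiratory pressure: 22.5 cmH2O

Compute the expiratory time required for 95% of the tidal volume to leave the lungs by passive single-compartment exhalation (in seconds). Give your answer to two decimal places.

5.23

Flow: 33 L/min ÷ 60 = 0.55 L/s.
R = (PIP − Pplat)/V̇ = (22.5 − 10.5) / 0.55 = 12.0/0.55 = 21.818 cmH2O·s/L.
C = Vt/(Pplat − PEEP) = 520.0 / (10.5 − 4) = 520.0/6.5 = 80.0 mL/cmH2O.
τ = R × C = 21.818 × 0.08 L/cmH2O = 1.745 s.
t = −τ·ln(1 − 0.95) = −1.745·ln(0.05) = 5.228 s.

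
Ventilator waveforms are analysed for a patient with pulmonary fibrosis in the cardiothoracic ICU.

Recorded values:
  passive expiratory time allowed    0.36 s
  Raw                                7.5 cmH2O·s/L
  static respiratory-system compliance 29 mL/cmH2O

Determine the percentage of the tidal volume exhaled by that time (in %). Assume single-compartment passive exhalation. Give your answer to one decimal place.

τ = R × C = 7.5 × 29 mL/cmH2O = 7.5 × 0.029 L/cmH2O = 0.2175 s.
Passive exhalation: V(t)/V₀ = e^(−t/τ) = e^(−0.36/0.2175) = 0.1911.
Fraction exhaled = 1 − 0.1911 = 0.8089 → 80.89%.

80.9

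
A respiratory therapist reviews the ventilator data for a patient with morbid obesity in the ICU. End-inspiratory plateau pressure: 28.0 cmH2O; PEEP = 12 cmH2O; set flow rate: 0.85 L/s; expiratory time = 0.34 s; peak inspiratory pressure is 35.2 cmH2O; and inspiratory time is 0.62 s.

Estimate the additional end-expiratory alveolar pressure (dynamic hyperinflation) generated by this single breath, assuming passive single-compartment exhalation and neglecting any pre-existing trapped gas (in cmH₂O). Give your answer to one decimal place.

4.7

Vt = flow × Ti = 0.85 L/s × 0.62 s × 1000 mL/L = 527.0 mL.
R = (PIP − Pplat)/V̇ = (35.2 − 28.0) / 0.85 = 7.2/0.85 = 8.471 cmH2O·s/L.
C = Vt/(Pplat − PEEP) = 527.0 / (28.0 − 12) = 527.0/16.0 = 32.938 mL/cmH2O.
τ = R × C = 8.471 × 0.03294 L/cmH2O = 0.279 s.
Fraction remaining = e^(−Te/τ) = e^(−0.34/0.279) = 0.2956; trapped volume = 527.0 × 0.2956 = 155.78 mL.
Additional alveolar pressure from trapping ≈ V_trapped / C = 155.78 / 32.938 = 4.729 cmH2O.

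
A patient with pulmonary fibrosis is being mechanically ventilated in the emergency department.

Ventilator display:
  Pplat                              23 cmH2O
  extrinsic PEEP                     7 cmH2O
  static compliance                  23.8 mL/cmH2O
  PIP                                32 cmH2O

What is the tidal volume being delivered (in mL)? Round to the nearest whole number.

Vt = Cstat × (Pplat − PEEP) = 23.8 × (23 − 7) = 23.8 × 16.0 = 380.8 mL.

381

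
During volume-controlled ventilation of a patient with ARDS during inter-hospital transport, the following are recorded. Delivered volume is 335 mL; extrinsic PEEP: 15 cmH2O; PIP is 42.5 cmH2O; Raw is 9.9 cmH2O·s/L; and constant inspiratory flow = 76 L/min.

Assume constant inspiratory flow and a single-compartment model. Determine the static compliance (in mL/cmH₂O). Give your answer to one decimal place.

22.4

Flow: 76 L/min ÷ 60 = 1.2667 L/s.
Equation of motion (constant flow): PIP = Vt/C + R·V̇ + PEEP.
Vt/C = PIP − R·V̇ − PEEP = 42.5 − 9.9×1.2667 − 15 = 42.5 − 12.54 − 15 = 14.96 cmH2O.
C = Vt / 14.96 = 335 / 14.96 = 22.393 mL/cmH2O.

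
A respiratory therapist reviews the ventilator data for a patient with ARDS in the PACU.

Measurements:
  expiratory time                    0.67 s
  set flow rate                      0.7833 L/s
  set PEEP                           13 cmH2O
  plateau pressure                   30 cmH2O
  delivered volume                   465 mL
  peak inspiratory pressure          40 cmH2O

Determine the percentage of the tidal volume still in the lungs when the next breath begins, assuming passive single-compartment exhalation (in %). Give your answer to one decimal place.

R = (PIP − Pplat)/V̇ = (40 − 30) / 0.7833 = 10.0/0.7833 = 12.767 cmH2O·s/L.
C = Vt/(Pplat − PEEP) = 465.0 / (30 − 13) = 465.0/17.0 = 27.353 mL/cmH2O.
τ = R × C = 12.767 × 0.02735 L/cmH2O = 0.3492 s.
Fraction remaining at end-expiration = e^(−Te/τ) = e^(−0.67/0.3492) = 0.1468 → 14.68%.

14.7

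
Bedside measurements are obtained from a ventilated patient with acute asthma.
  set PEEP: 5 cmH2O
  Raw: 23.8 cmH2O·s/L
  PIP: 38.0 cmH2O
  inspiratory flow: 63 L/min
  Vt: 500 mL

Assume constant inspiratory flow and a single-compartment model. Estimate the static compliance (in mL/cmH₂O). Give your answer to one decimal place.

62.4

Flow: 63 L/min ÷ 60 = 1.05 L/s.
Equation of motion (constant flow): PIP = Vt/C + R·V̇ + PEEP.
Vt/C = PIP − R·V̇ − PEEP = 38.0 − 23.8×1.05 − 5 = 38.0 − 24.99 − 5 = 8.01 cmH2O.
C = Vt / 8.01 = 500 / 8.01 = 62.422 mL/cmH2O.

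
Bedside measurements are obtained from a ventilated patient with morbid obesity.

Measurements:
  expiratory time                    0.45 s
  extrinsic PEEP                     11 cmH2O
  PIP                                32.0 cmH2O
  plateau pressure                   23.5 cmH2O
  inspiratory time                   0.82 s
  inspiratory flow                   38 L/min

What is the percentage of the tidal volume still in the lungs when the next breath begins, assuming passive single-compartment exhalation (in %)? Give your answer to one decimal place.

44.6

Flow: 38 L/min ÷ 60 = 0.6333 L/s.
Vt = flow × Ti = 0.6333 L/s × 0.82 s × 1000 mL/L = 519.31 mL.
R = (PIP − Pplat)/V̇ = (32.0 − 23.5) / 0.6333 = 8.5/0.6333 = 13.422 cmH2O·s/L.
C = Vt/(Pplat − PEEP) = 519.31 / (23.5 − 11) = 519.31/12.5 = 41.545 mL/cmH2O.
τ = R × C = 13.422 × 0.04155 L/cmH2O = 0.5577 s.
Fraction remaining at end-expiration = e^(−Te/τ) = e^(−0.45/0.5577) = 0.4462 → 44.62%.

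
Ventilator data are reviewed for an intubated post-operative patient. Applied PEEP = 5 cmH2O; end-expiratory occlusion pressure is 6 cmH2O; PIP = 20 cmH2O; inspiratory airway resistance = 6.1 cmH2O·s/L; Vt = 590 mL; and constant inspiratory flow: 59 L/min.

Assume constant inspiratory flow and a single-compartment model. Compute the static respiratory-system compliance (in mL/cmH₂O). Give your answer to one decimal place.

73.7

Flow: 59 L/min ÷ 60 = 0.9833 L/s.
Total PEEP = 6 cmH2O (set 5 + intrinsic 1); this is the baseline alveolar pressure.
Equation of motion (constant flow): PIP = Vt/C + R·V̇ + PEEP.
Vt/C = PIP − R·V̇ − PEEP = 20 − 6.1×0.9833 − 6 = 20 − 5.998 − 6 = 8.002 cmH2O.
C = Vt / 8.002 = 590 / 8.002 = 73.732 mL/cmH2O.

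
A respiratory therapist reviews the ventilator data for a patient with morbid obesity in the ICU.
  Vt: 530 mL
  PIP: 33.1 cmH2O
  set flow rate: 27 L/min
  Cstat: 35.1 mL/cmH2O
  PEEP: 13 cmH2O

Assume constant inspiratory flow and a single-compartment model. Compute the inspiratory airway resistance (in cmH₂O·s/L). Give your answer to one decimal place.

Flow: 27 L/min ÷ 60 = 0.45 L/s.
Equation of motion (constant flow): PIP = Vt/C + R·V̇ + PEEP.
R·V̇ = PIP − Vt/C − PEEP = 33.1 − 530/35.1 − 13 = 33.1 − 15.1 − 13 = 5.0 cmH2O.
R = 5.0 / 0.45 = 11.111 cmH2O·s/L.

11.1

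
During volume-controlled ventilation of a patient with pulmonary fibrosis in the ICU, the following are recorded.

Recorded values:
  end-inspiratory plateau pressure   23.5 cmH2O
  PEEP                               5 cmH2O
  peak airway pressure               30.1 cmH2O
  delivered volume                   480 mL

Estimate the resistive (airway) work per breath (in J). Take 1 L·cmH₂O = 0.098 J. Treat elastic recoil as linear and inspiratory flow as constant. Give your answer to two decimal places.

0.31

With constant inspiratory flow the resistive pressure is constant at PIP − Pplat = 30.1 − 23.5 = 6.6 cmH2O, so resistive work = 6.6 × 0.480 = 3.168 L·cmH2O.
× 0.098 J/(L·cmH2O) → 0.3105 J.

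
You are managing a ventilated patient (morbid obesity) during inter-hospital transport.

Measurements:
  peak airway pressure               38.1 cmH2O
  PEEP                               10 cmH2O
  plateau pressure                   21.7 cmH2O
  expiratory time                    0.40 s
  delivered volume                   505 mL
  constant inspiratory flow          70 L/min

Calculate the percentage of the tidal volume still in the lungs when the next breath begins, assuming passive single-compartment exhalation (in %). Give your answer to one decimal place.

Flow: 70 L/min ÷ 60 = 1.1667 L/s.
R = (PIP − Pplat)/V̇ = (38.1 − 21.7) / 1.1667 = 16.4/1.1667 = 14.057 cmH2O·s/L.
C = Vt/(Pplat − PEEP) = 505.0 / (21.7 − 10) = 505.0/11.7 = 43.162 mL/cmH2O.
τ = R × C = 14.057 × 0.04316 L/cmH2O = 0.6067 s.
Fraction remaining at end-expiration = e^(−Te/τ) = e^(−0.40/0.6067) = 0.5172 → 51.72%.

51.7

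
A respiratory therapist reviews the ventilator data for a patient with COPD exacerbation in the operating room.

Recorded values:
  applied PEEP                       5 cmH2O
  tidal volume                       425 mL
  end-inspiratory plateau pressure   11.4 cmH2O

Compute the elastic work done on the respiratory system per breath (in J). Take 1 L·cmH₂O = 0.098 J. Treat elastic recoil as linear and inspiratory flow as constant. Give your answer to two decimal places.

Elastic work ≈ ½ × (Pplat − PEEP) × Vt = 0.5 × (11.4 − 5) × 0.425 L = 0.5 × 6.4 × 0.425 = 1.36 L·cmH2O.
× 0.098 J/(L·cmH2O) → 0.1333 J.

0.13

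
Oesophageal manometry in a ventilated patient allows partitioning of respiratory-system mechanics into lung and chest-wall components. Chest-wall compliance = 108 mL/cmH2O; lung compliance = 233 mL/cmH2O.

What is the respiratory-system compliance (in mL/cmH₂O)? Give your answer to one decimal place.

73.8

Lung and chest wall are elastances in series: 1/Crs = 1/CL + 1/Ccw.
1/Crs = 1/233 + 1/108 = 0.01355.
Crs = 73.801 mL/cmH2O.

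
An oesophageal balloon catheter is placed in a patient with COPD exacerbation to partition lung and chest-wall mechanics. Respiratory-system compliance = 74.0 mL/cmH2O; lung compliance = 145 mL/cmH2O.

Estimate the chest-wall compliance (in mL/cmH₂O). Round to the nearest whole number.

1/Ccw = 1/Crs − 1/CL.
1/Ccw = 1/74.0 − 1/145 = 0.006617.
Ccw = 151.13 mL/cmH2O.

151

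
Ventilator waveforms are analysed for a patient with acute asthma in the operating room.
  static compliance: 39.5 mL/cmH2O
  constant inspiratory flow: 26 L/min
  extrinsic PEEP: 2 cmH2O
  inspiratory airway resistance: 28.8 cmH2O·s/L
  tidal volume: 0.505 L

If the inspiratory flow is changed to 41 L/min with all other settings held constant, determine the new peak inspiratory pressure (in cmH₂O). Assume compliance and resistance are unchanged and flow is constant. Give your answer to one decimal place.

Flow: 26 L/min ÷ 60 = 0.4333 L/s.
New flow: 41 L/min ÷ 60 = 0.6833 L/s.
PIP = Vt/C + R·V̇ + PEEP (constant-flow equation of motion).
Only the resistive term changes: ΔPIP = R × ΔV̇ = 28.8 × (0.6833 − 0.4333) = 28.8 × 0.25 = 7.2 cmH2O.
Original PIP = 505/39.5 + 28.8×0.4333 + 2 = 27.264 cmH2O; new PIP = 27.264 + (7.2) = 34.464 cmH2O.

34.5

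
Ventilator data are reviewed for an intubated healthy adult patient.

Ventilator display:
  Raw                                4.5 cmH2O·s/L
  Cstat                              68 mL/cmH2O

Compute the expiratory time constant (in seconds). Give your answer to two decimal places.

τ = R × C = 4.5 × 68 mL/cmH2O = 4.5 × 0.068 L/cmH2O = 0.306 s.

0.31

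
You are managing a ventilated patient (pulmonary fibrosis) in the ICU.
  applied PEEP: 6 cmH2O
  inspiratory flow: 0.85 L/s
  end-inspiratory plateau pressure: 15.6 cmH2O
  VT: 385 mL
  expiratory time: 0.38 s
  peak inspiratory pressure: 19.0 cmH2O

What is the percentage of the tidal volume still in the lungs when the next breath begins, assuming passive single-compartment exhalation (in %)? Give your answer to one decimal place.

9.4

R = (PIP − Pplat)/V̇ = (19.0 − 15.6) / 0.85 = 3.4/0.85 = 4.0 cmH2O·s/L.
C = Vt/(Pplat − PEEP) = 385.0 / (15.6 − 6) = 385.0/9.6 = 40.104 mL/cmH2O.
τ = R × C = 4.0 × 0.0401 L/cmH2O = 0.1604 s.
Fraction remaining at end-expiration = e^(−Te/τ) = e^(−0.38/0.1604) = 0.09357 → 9.357%.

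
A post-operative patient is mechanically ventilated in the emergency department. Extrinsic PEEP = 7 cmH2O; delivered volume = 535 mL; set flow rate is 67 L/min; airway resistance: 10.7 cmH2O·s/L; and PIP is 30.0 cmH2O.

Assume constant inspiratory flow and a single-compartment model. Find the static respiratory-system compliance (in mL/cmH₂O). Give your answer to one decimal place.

48.4

Flow: 67 L/min ÷ 60 = 1.1167 L/s.
Equation of motion (constant flow): PIP = Vt/C + R·V̇ + PEEP.
Vt/C = PIP − R·V̇ − PEEP = 30.0 − 10.7×1.1167 − 7 = 30.0 − 11.949 − 7 = 11.051 cmH2O.
C = Vt / 11.051 = 535 / 11.051 = 48.412 mL/cmH2O.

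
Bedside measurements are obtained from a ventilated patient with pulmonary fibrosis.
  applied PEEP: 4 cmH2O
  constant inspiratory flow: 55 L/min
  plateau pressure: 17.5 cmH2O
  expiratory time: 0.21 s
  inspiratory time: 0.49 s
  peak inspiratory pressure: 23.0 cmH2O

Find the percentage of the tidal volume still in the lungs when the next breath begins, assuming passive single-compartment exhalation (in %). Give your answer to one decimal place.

Flow: 55 L/min ÷ 60 = 0.9167 L/s.
Vt = flow × Ti = 0.9167 L/s × 0.49 s × 1000 mL/L = 449.18 mL.
R = (PIP − Pplat)/V̇ = (23.0 − 17.5) / 0.9167 = 5.5/0.9167 = 6.0 cmH2O·s/L.
C = Vt/(Pplat − PEEP) = 449.18 / (17.5 − 4) = 449.18/13.5 = 33.273 mL/cmH2O.
τ = R × C = 6.0 × 0.03327 L/cmH2O = 0.1996 s.
Fraction remaining at end-expiration = e^(−Te/τ) = e^(−0.21/0.1996) = 0.3492 → 34.92%.

34.9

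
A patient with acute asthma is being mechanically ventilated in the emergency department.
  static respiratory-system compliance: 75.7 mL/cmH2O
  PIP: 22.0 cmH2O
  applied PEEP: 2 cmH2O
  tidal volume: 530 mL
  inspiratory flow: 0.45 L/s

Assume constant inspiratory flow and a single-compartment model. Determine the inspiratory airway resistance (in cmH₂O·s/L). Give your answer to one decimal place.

28.9

Equation of motion (constant flow): PIP = Vt/C + R·V̇ + PEEP.
R·V̇ = PIP − Vt/C − PEEP = 22.0 − 530/75.7 − 2 = 22.0 − 7.001 − 2 = 12.999 cmH2O.
R = 12.999 / 0.45 = 28.887 cmH2O·s/L.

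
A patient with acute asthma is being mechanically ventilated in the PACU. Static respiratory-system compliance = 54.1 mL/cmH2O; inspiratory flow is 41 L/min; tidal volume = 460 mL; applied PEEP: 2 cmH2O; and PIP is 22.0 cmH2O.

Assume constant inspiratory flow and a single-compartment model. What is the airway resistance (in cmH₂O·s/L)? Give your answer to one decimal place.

Flow: 41 L/min ÷ 60 = 0.6833 L/s.
Equation of motion (constant flow): PIP = Vt/C + R·V̇ + PEEP.
R·V̇ = PIP − Vt/C − PEEP = 22.0 − 460/54.1 − 2 = 22.0 − 8.503 − 2 = 11.497 cmH2O.
R = 11.497 / 0.6833 = 16.826 cmH2O·s/L.

16.8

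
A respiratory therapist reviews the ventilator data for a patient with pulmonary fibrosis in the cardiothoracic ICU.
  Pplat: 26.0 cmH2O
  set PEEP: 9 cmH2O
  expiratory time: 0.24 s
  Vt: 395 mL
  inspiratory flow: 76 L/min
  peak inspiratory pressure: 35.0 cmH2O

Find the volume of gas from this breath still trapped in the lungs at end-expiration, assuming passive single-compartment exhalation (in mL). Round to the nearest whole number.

92

Flow: 76 L/min ÷ 60 = 1.2667 L/s.
R = (PIP − Pplat)/V̇ = (35.0 − 26.0) / 1.2667 = 9.0/1.2667 = 7.105 cmH2O·s/L.
C = Vt/(Pplat − PEEP) = 395.0 / (26.0 − 9) = 395.0/17.0 = 23.235 mL/cmH2O.
τ = R × C = 7.105 × 0.02324 L/cmH2O = 0.1651 s.
Fraction remaining = e^(−Te/τ) = e^(−0.24/0.1651) = 0.2337.
Trapped volume = 395.0 × 0.2337 = 92.312 mL.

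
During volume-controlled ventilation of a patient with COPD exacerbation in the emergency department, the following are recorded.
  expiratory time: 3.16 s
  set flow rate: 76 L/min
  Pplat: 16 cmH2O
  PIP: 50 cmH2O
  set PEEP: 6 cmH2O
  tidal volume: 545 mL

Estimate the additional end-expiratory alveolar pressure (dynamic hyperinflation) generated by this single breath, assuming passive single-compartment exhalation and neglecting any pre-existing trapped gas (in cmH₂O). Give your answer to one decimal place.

1.2

Flow: 76 L/min ÷ 60 = 1.2667 L/s.
R = (PIP − Pplat)/V̇ = (50 − 16) / 1.2667 = 34.0/1.2667 = 26.841 cmH2O·s/L.
C = Vt/(Pplat − PEEP) = 545.0 / (16 − 6) = 545.0/10.0 = 54.5 mL/cmH2O.
τ = R × C = 26.841 × 0.0545 L/cmH2O = 1.463 s.
Fraction remaining = e^(−Te/τ) = e^(−3.16/1.463) = 0.1153; trapped volume = 545.0 × 0.1153 = 62.839 mL.
Additional alveolar pressure from trapping ≈ V_trapped / C = 62.839 / 54.5 = 1.153 cmH2O.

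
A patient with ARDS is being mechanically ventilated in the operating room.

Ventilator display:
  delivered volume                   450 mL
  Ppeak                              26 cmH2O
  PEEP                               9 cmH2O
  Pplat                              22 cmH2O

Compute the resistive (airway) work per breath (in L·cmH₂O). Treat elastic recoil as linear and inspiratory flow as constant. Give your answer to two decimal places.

With constant inspiratory flow the resistive pressure is constant at PIP − Pplat = 26 − 22 = 4.0 cmH2O, so resistive work = 4.0 × 0.450 = 1.8 L·cmH2O.

1.80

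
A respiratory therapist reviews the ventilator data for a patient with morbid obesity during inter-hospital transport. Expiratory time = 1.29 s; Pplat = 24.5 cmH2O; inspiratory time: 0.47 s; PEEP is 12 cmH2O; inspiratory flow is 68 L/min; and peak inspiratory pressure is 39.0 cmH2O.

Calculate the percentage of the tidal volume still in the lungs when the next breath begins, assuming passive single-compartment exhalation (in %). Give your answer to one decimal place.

Flow: 68 L/min ÷ 60 = 1.1333 L/s.
Vt = flow × Ti = 1.1333 L/s × 0.47 s × 1000 mL/L = 532.65 mL.
R = (PIP − Pplat)/V̇ = (39.0 − 24.5) / 1.1333 = 14.5/1.1333 = 12.794 cmH2O·s/L.
C = Vt/(Pplat − PEEP) = 532.65 / (24.5 − 12) = 532.65/12.5 = 42.612 mL/cmH2O.
τ = R × C = 12.794 × 0.04261 L/cmH2O = 0.5452 s.
Fraction remaining at end-expiration = e^(−Te/τ) = e^(−1.29/0.5452) = 0.09385 → 9.385%.

9.4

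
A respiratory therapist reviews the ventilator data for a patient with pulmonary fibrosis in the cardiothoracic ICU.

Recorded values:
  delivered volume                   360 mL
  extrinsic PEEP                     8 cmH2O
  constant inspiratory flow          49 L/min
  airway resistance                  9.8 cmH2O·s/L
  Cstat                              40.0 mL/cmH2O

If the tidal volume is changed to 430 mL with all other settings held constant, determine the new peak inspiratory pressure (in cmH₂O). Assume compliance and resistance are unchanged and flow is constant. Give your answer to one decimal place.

26.8

Flow: 49 L/min ÷ 60 = 0.8167 L/s.
PIP = Vt/C + R·V̇ + PEEP (constant-flow equation of motion).
Only the elastic term changes: ΔPIP = ΔVt / C = (430 − 360) / 40.0 = 1.75 cmH2O.
Original PIP = 360/40.0 + 9.8×0.8167 + 8 = 25.004 cmH2O; new PIP = 25.004 + (1.75) = 26.754 cmH2O.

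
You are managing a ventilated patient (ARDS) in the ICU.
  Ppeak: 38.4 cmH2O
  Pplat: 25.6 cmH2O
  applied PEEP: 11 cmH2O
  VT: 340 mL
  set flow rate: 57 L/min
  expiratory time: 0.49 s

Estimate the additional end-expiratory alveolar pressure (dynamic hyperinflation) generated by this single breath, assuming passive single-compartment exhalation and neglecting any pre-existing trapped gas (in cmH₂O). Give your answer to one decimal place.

Flow: 57 L/min ÷ 60 = 0.95 L/s.
R = (PIP − Pplat)/V̇ = (38.4 − 25.6) / 0.95 = 12.8/0.95 = 13.474 cmH2O·s/L.
C = Vt/(Pplat − PEEP) = 340.0 / (25.6 − 11) = 340.0/14.6 = 23.288 mL/cmH2O.
τ = R × C = 13.474 × 0.02329 L/cmH2O = 0.3138 s.
Fraction remaining = e^(−Te/τ) = e^(−0.49/0.3138) = 0.2098; trapped volume = 340.0 × 0.2098 = 71.332 mL.
Additional alveolar pressure from trapping ≈ V_trapped / C = 71.332 / 23.288 = 3.063 cmH2O.

3.1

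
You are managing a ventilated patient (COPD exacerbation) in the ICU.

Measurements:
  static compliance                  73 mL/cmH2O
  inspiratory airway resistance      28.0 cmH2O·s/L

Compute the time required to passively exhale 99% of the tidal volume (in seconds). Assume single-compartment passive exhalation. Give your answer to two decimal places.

9.41

τ = R × C = 28.0 × 73 mL/cmH2O = 28.0 × 0.073 L/cmH2O = 2.044 s.
Exhaled fraction f = 1 − e^(−t/τ) → t = −τ·ln(1 − f) = −2.044·ln(0.01) = 9.413 s.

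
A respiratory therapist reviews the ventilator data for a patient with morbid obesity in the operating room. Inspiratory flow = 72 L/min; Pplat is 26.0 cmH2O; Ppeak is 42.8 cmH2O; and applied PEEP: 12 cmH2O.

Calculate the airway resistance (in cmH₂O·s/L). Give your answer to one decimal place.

Flow: 72 L/min ÷ 60 = 1.2 L/s.
Raw = (PIP − Pplat) / flow = (42.8 − 26.0) / 1.2 = 16.8 / 1.2 = 14.0 cmH2O·s/L.

14.0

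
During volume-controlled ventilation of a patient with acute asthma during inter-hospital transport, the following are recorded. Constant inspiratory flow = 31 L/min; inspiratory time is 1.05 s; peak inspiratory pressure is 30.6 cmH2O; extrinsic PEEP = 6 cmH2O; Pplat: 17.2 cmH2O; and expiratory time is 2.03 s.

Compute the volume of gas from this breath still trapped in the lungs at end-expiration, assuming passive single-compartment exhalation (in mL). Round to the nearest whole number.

108

Flow: 31 L/min ÷ 60 = 0.5167 L/s.
Vt = flow × Ti = 0.5167 L/s × 1.05 s × 1000 mL/L = 542.54 mL.
R = (PIP − Pplat)/V̇ = (30.6 − 17.2) / 0.5167 = 13.4/0.5167 = 25.934 cmH2O·s/L.
C = Vt/(Pplat − PEEP) = 542.54 / (17.2 − 6) = 542.54/11.2 = 48.441 mL/cmH2O.
τ = R × C = 25.934 × 0.04844 L/cmH2O = 1.256 s.
Fraction remaining = e^(−Te/τ) = e^(−2.03/1.256) = 0.1986.
Trapped volume = 542.54 × 0.1986 = 107.75 mL.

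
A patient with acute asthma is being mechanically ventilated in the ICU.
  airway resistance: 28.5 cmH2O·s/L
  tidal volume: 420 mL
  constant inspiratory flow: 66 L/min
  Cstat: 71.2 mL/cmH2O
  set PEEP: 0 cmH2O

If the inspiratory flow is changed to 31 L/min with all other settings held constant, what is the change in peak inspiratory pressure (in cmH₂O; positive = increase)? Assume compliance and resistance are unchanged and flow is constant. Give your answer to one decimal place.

Flow: 66 L/min ÷ 60 = 1.1 L/s.
New flow: 31 L/min ÷ 60 = 0.5167 L/s.
PIP = Vt/C + R·V̇ + PEEP (constant-flow equation of motion).
Only the resistive term changes: ΔPIP = R × ΔV̇ = 28.5 × (0.5167 − 1.1) = 28.5 × -0.5833 = -16.624 cmH2O.

-16.6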